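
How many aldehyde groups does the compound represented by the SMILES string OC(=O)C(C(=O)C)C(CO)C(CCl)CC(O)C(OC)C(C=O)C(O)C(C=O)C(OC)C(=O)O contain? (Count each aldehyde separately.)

–COOH: carbonyl C bonded to –OH and C → carboxylic acid (the –OH is not a separate alcohol).
pendant –COCH3: carbonyl C bonded to two carbons → ketone.
pendant –CH2OH on an sp³ backbone C → alcohol.
pendant –CH2X: halogen on sp³ carbon → alkyl halide.
–OH on an sp³ carbon → alcohol (secondary).
pendant –OCH3: C–O–C with sp³ C, no adjacent C=O → ether.
pendant –CHO: carbonyl C bonded to C and H → aldehyde.
–OH on an sp³ carbon → alcohol (secondary).
pendant –CHO: carbonyl C bonded to C and H → aldehyde.
pendant –OCH3: C–O–C with sp³ C, no adjacent C=O → ether.
–COOH: carbonyl C bonded to –OH and C → carboxylic acid (the –OH is not a separate alcohol).
Aldehyde appears at: CH(CHO), CH(CHO) → 2.

2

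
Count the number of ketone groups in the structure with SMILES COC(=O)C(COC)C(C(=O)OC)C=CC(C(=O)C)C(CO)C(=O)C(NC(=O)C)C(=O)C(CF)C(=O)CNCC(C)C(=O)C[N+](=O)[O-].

Working along the chain:
  CH3OOC: CH3O–C(=O)–: carbonyl C bonded to C and to –OCH3 → ester (not ketone + ether).
  CH(CH2OCH3): pendant –CH2OCH3: C–O–C linkage → ether.
  CH(COOCH3): pendant –COOCH3: carbonyl C bonded to C and –OCH3 → ester.
  CH=CH: C=C double bond → alkene.
  CH(COCH3): pendant –COCH3: carbonyl C bonded to two carbons → ketone.
  CH(CH2OH): pendant –CH2OH on an sp³ backbone C → alcohol.
  CO: –C(=O)– with carbon on both sides → ketone.
  CH(NHCOCH3): pendant –NHC(=O)CH3: N bonded to a carbonyl → amide (not amine).
  CO: –C(=O)– with carbon on both sides → ketone.
  CH(CH2F): pendant –CH2X: halogen on sp³ carbon → alkyl halide.
  CO: –C(=O)– with carbon on both sides → ketone.
  CH2NHCH2: C–N–C with sp³ carbons and no adjacent C=O → amine (secondary).
  CO: –C(=O)– with carbon on both sides → ketone.
  CH2NO2: –NO2 on carbon → nitro group.
Ketone appears at: CH(COCH3), CO, CO, CO, CO → 5.

5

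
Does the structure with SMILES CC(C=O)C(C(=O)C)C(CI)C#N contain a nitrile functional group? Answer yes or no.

Reading the structure from left to right:
  CH(CHO): pendant –CHO: carbonyl C bonded to C and H → aldehyde.
  CH(COCH3): pendant –COCH3: carbonyl C bonded to two carbons → ketone.
  CH(CH2I): pendant –CH2X: halogen on sp³ carbon → alkyl halide.
  CN: –C≡N: carbon triple-bonded to nitrogen → nitrile.
The CN segment supplies the nitrile: –C≡N: carbon triple-bonded to nitrogen → nitrile.

yes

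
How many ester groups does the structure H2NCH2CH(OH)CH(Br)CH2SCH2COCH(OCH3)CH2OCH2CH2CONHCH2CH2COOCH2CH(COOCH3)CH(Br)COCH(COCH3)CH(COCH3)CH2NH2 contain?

2

–NH2 on an sp³ carbon with no adjacent C=O → amine.
–OH on an sp³ carbon → alcohol (secondary).
halogen on an sp³ carbon → alkyl halide.
C–S–C linkage → sulfide (thioether).
–C(=O)– with carbon on both sides → ketone.
pendant –OCH3: C–O–C with sp³ C, no adjacent C=O → ether.
C–O–C with sp³ carbons on both sides and no adjacent C=O → ether.
–C(=O)–N– linkage → amide (the N is not an amine).
–C(=O)–O–C with C on the carbonyl side → ester.
pendant –COOCH3: carbonyl C bonded to C and –OCH3 → ester.
halogen on an sp³ carbon → alkyl halide.
–C(=O)– with carbon on both sides → ketone.
pendant –COCH3: carbonyl C bonded to two carbons → ketone.
pendant –COCH3: carbonyl C bonded to two carbons → ketone.
–NH2 on an sp³ carbon with no adjacent C=O → amine.
Ester appears at: CH2COOCH2, CH(COOCH3) → 2.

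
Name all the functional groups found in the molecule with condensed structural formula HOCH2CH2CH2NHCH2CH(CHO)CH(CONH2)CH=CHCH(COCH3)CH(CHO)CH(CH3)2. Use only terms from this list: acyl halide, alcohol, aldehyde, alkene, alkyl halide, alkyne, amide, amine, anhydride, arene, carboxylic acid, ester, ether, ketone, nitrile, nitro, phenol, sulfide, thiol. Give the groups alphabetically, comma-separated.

HO– on an sp³ carbon → alcohol.
C–N–C with sp³ carbons and no adjacent C=O → amine (secondary).
pendant –CHO: carbonyl C bonded to C and H → aldehyde.
pendant –CONH2: carbonyl C bonded to C and N → amide.
C=C double bond → alkene.
pendant –COCH3: carbonyl C bonded to two carbons → ketone.
pendant –CHO: carbonyl C bonded to C and H → aldehyde.

alcohol, aldehyde, alkene, amide, amine, ketone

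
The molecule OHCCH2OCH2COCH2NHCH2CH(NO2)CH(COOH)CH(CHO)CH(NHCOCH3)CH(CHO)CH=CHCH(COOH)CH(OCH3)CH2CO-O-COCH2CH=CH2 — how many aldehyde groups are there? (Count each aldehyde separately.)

3

Reading the structure from left to right:
  OHC: terminal –CHO: carbonyl C bonded to H and C → aldehyde.
  CH2OCH2: C–O–C with sp³ carbons on both sides and no adjacent C=O → ether.
  CO: –C(=O)– with carbon on both sides → ketone.
  CH2NHCH2: C–N–C with sp³ carbons and no adjacent C=O → amine (secondary).
  CH(NO2): –NO2 on an sp³ carbon → nitro (the N=O is not a carbonyl).
  CH(COOH): pendant –COOH: carbonyl C bonded to C and –OH → carboxylic acid.
  CH(CHO): pendant –CHO: carbonyl C bonded to C and H → aldehyde.
  CH(NHCOCH3): pendant –NHC(=O)CH3: N bonded to a carbonyl → amide (not amine).
  CH(CHO): pendant –CHO: carbonyl C bonded to C and H → aldehyde.
  CH=CH: C=C double bond → alkene.
  CH(COOH): pendant –COOH: carbonyl C bonded to C and –OH → carboxylic acid.
  CH(OCH3): pendant –OCH3: C–O–C with sp³ C, no adjacent C=O → ether.
  CH2CO-O-COCH2: two acyl groups sharing one oxygen, –C(=O)–O–C(=O)– → anhydride.
  CH=CH2: C=C double bond → alkene.
Aldehyde appears at: OHC, CH(CHO), CH(CHO) → 3.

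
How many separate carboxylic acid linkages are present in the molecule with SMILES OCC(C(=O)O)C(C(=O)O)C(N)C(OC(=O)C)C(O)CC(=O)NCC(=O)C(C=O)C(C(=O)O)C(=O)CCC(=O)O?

4

Working along the chain:
  HOCH2: HO– on an sp³ carbon → alcohol.
  CH(COOH): pendant –COOH: carbonyl C bonded to C and –OH → carboxylic acid.
  CH(COOH): pendant –COOH: carbonyl C bonded to C and –OH → carboxylic acid.
  CH(NH2): –NH2 on an sp³ carbon with no adjacent C=O → amine.
  CH(OCOCH3): pendant –OC(=O)CH3: an acyloxy group → ester.
  CH(OH): –OH on an sp³ carbon → alcohol (secondary).
  CH2CONHCH2: –C(=O)–N– linkage → amide (the N is not an amine).
  CO: –C(=O)– with carbon on both sides → ketone.
  CH(CHO): pendant –CHO: carbonyl C bonded to C and H → aldehyde.
  CH(COOH): pendant –COOH: carbonyl C bonded to C and –OH → carboxylic acid.
  CO: –C(=O)– with carbon on both sides → ketone.
  COOH: –COOH: carbonyl C bonded to –OH and C → carboxylic acid (the –OH is not a separate alcohol).
Carboxylic acid appears at: CH(COOH), CH(COOH), CH(COOH), COOH → 4.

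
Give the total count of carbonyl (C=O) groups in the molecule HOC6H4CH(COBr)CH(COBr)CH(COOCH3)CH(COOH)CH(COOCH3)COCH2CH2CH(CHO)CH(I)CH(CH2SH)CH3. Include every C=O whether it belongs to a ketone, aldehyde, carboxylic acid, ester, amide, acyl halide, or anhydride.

7

CH(COBr): acyl halide, 1 C=O (running total 1).
CH(COBr): acyl halide, 1 C=O (running total 2).
CH(COOCH3): ester, 1 C=O (running total 3).
CH(COOH): carboxylic acid, 1 C=O (running total 4).
CH(COOCH3): ester, 1 C=O (running total 5).
CO: ketone, 1 C=O (running total 6).
CH(CHO): aldehyde, 1 C=O (running total 7).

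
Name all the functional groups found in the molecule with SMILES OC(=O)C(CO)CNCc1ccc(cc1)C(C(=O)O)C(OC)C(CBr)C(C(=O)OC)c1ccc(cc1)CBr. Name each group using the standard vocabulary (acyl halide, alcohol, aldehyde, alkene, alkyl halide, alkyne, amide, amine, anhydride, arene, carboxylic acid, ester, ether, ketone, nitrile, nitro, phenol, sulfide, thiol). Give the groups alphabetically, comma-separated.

Reading the structure from left to right:
  HOOC: –COOH: carbonyl C bonded to –OH and C → carboxylic acid (the –OH is not a separate alcohol).
  CH(CH2OH): pendant –CH2OH on an sp³ backbone C → alcohol.
  CH2NHCH2: C–N–C with sp³ carbons and no adjacent C=O → amine (secondary).
  C6H4: para-disubstituted benzene ring → arene.
  CH(COOH): pendant –COOH: carbonyl C bonded to C and –OH → carboxylic acid.
  CH(OCH3): pendant –OCH3: C–O–C with sp³ C, no adjacent C=O → ether.
  CH(CH2Br): pendant –CH2X: halogen on sp³ carbon → alkyl halide.
  CH(COOCH3): pendant –COOCH3: carbonyl C bonded to C and –OCH3 → ester.
  C6H4: para-disubstituted benzene ring → arene.
  CH2Br: halogen on an sp³ carbon → alkyl halide.

alcohol, alkyl halide, amine, arene, carboxylic acid, ester, ether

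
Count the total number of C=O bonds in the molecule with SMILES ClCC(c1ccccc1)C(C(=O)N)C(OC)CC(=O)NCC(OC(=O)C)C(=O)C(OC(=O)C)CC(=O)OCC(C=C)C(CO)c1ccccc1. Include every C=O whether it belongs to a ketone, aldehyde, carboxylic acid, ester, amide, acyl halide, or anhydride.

CH(CONH2): amide, 1 C=O (running total 1).
CH2CONHCH2: amide, 1 C=O (running total 2).
CH(OCOCH3): ester, 1 C=O (running total 3).
CO: ketone, 1 C=O (running total 4).
CH(OCOCH3): ester, 1 C=O (running total 5).
CH2COOCH2: ester, 1 C=O (running total 6).

6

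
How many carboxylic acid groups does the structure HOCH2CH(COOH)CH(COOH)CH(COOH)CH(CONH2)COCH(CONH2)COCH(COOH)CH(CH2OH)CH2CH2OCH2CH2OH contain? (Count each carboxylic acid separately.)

Reading the structure from left to right:
  HOCH2: HO– on an sp³ carbon → alcohol.
  CH(COOH): pendant –COOH: carbonyl C bonded to C and –OH → carboxylic acid.
  CH(COOH): pendant –COOH: carbonyl C bonded to C and –OH → carboxylic acid.
  CH(COOH): pendant –COOH: carbonyl C bonded to C and –OH → carboxylic acid.
  CH(CONH2): pendant –CONH2: carbonyl C bonded to C and N → amide.
  CO: –C(=O)– with carbon on both sides → ketone.
  CH(CONH2): pendant –CONH2: carbonyl C bonded to C and N → amide.
  CO: –C(=O)– with carbon on both sides → ketone.
  CH(COOH): pendant –COOH: carbonyl C bonded to C and –OH → carboxylic acid.
  CH(CH2OH): pendant –CH2OH on an sp³ backbone C → alcohol.
  CH2OCH2: C–O–C with sp³ carbons on both sides and no adjacent C=O → ether.
  CH2OH: –OH on an sp³ carbon → alcohol.
Carboxylic acid appears at: CH(COOH), CH(COOH), CH(COOH), CH(COOH) → 4.

4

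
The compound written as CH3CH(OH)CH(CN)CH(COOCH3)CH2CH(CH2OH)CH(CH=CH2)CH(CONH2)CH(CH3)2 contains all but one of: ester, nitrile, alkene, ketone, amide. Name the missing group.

amide: present (CH(CONH2) — pendant –CONH2: carbonyl C bonded to C and N → amide).
alkene: present (CH(CH=CH2) — pendant –CH=CH2: C=C double bond → alkene).
nitrile: present (CH(CN) — pendant –C≡N: nitrile).
ester: present (CH(COOCH3) — pendant –COOCH3: carbonyl C bonded to C and –OCH3 → ester).
ketone: absent. In CH(COOCH3), the C=O is bonded to an –O–C group, which defines an ester, not a ketone. In CH(CONH2), the C=O is bonded to nitrogen, which defines an amide, not a ketone.

ketone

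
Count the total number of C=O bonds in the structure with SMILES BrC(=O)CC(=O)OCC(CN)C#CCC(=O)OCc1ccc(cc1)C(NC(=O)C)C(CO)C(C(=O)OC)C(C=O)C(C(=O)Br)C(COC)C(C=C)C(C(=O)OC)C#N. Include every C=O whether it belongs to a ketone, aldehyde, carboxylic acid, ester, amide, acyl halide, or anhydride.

BrCO: acyl halide, 1 C=O (running total 1).
CH2COOCH2: ester, 1 C=O (running total 2).
CH2COOCH2: ester, 1 C=O (running total 3).
CH(NHCOCH3): amide, 1 C=O (running total 4).
CH(COOCH3): ester, 1 C=O (running total 5).
CH(CHO): aldehyde, 1 C=O (running total 6).
CH(COBr): acyl halide, 1 C=O (running total 7).
CH(COOCH3): ester, 1 C=O (running total 8).

8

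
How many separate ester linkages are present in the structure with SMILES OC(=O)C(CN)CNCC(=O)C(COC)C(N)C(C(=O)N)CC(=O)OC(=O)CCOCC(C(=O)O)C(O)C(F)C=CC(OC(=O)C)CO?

–COOH: carbonyl C bonded to –OH and C → carboxylic acid (the –OH is not a separate alcohol).
pendant –CH2NH2: N on sp³ C, no adjacent C=O → amine.
C–N–C with sp³ carbons and no adjacent C=O → amine (secondary).
–C(=O)– with carbon on both sides → ketone.
pendant –CH2OCH3: C–O–C linkage → ether.
–NH2 on an sp³ carbon with no adjacent C=O → amine.
pendant –CONH2: carbonyl C bonded to C and N → amide.
two acyl groups sharing one oxygen, –C(=O)–O–C(=O)– → anhydride.
C–O–C with sp³ carbons on both sides and no adjacent C=O → ether.
pendant –COOH: carbonyl C bonded to C and –OH → carboxylic acid.
–OH on an sp³ carbon → alcohol (secondary).
halogen on an sp³ carbon → alkyl halide.
C=C double bond → alkene.
pendant –OC(=O)CH3: an acyloxy group → ester.
–OH on an sp³ carbon → alcohol.
Ester appears at: CH(OCOCH3) → 1.

1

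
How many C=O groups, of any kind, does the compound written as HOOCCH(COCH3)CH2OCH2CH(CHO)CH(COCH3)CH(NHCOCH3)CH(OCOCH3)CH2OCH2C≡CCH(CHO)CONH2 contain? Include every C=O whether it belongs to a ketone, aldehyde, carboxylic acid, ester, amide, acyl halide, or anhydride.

HOOC: carboxylic acid, 1 C=O (running total 1).
CH(COCH3): ketone, 1 C=O (running total 2).
CH(CHO): aldehyde, 1 C=O (running total 3).
CH(COCH3): ketone, 1 C=O (running total 4).
CH(NHCOCH3): amide, 1 C=O (running total 5).
CH(OCOCH3): ester, 1 C=O (running total 6).
CH(CHO): aldehyde, 1 C=O (running total 7).
CONH2: amide, 1 C=O (running total 8).

8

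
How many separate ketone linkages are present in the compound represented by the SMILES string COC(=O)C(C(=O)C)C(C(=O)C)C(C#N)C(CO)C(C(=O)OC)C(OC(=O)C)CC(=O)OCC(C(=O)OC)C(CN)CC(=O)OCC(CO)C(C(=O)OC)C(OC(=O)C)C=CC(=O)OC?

2

Taking each segment in turn:
  CH3OOC: CH3O–C(=O)–: carbonyl C bonded to C and to –OCH3 → ester (not ketone + ether).
  CH(COCH3): pendant –COCH3: carbonyl C bonded to two carbons → ketone.
  CH(COCH3): pendant –COCH3: carbonyl C bonded to two carbons → ketone.
  CH(CN): pendant –C≡N: nitrile.
  CH(CH2OH): pendant –CH2OH on an sp³ backbone C → alcohol.
  CH(COOCH3): pendant –COOCH3: carbonyl C bonded to C and –OCH3 → ester.
  CH(OCOCH3): pendant –OC(=O)CH3: an acyloxy group → ester.
  CH2COOCH2: –C(=O)–O–C with C on the carbonyl side → ester.
  CH(COOCH3): pendant –COOCH3: carbonyl C bonded to C and –OCH3 → ester.
  CH(CH2NH2): pendant –CH2NH2: N on sp³ C, no adjacent C=O → amine.
  CH2COOCH2: –C(=O)–O–C with C on the carbonyl side → ester.
  CH(CH2OH): pendant –CH2OH on an sp³ backbone C → alcohol.
  CH(COOCH3): pendant –COOCH3: carbonyl C bonded to C and –OCH3 → ester.
  CH(OCOCH3): pendant –OC(=O)CH3: an acyloxy group → ester.
  CH=CH: C=C double bond → alkene.
  COOCH3: –C(=O)OCH3: carbonyl C bonded to C and to –OCH3 → ester (not ketone + ether).
Ketone appears at: CH(COCH3), CH(COCH3) → 2.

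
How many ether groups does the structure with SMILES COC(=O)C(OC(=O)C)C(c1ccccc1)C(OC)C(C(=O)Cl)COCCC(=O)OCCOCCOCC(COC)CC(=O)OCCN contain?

5

Taking each segment in turn:
  CH3OOC: CH3O–C(=O)–: carbonyl C bonded to C and to –OCH3 → ester (not ketone + ether).
  CH(OCOCH3): pendant –OC(=O)CH3: an acyloxy group → ester.
  CH(C6H5): pendant –C6H5: benzene ring → arene.
  CH(OCH3): pendant –OCH3: C–O–C with sp³ C, no adjacent C=O → ether.
  CH(COCl): pendant –C(=O)X: carbonyl C bonded to C and halogen → acyl halide.
  CH2OCH2: C–O–C with sp³ carbons on both sides and no adjacent C=O → ether.
  CH2COOCH2: –C(=O)–O–C with C on the carbonyl side → ester.
  CH2OCH2: C–O–C with sp³ carbons on both sides and no adjacent C=O → ether.
  CH2OCH2: C–O–C with sp³ carbons on both sides and no adjacent C=O → ether.
  CH(CH2OCH3): pendant –CH2OCH3: C–O–C linkage → ether.
  CH2COOCH2: –C(=O)–O–C with C on the carbonyl side → ester.
  CH2NH2: –NH2 on an sp³ carbon with no adjacent C=O → amine.
Ether appears at: CH(OCH3), CH2OCH2, CH2OCH2, CH2OCH2, CH(CH2OCH3) → 5.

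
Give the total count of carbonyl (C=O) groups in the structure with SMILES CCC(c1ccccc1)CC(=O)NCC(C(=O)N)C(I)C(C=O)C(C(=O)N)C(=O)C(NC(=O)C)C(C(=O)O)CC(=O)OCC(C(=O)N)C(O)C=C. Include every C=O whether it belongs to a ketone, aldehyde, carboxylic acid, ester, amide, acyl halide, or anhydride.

9

CH2CONHCH2: amide, 1 C=O (running total 1).
CH(CONH2): amide, 1 C=O (running total 2).
CH(CHO): aldehyde, 1 C=O (running total 3).
CH(CONH2): amide, 1 C=O (running total 4).
CO: ketone, 1 C=O (running total 5).
CH(NHCOCH3): amide, 1 C=O (running total 6).
CH(COOH): carboxylic acid, 1 C=O (running total 7).
CH2COOCH2: ester, 1 C=O (running total 8).
CH(CONH2): amide, 1 C=O (running total 9).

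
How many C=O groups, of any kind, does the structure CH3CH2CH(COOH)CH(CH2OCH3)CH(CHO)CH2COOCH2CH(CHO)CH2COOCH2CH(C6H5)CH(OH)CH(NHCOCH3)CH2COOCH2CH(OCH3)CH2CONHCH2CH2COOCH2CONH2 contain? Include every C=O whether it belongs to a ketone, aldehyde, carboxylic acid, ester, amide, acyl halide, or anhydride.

CH(COOH): carboxylic acid, 1 C=O (running total 1).
CH(CHO): aldehyde, 1 C=O (running total 2).
CH2COOCH2: ester, 1 C=O (running total 3).
CH(CHO): aldehyde, 1 C=O (running total 4).
CH2COOCH2: ester, 1 C=O (running total 5).
CH(NHCOCH3): amide, 1 C=O (running total 6).
CH2COOCH2: ester, 1 C=O (running total 7).
CH2CONHCH2: amide, 1 C=O (running total 8).
CH2COOCH2: ester, 1 C=O (running total 9).
CONH2: amide, 1 C=O (running total 10).

10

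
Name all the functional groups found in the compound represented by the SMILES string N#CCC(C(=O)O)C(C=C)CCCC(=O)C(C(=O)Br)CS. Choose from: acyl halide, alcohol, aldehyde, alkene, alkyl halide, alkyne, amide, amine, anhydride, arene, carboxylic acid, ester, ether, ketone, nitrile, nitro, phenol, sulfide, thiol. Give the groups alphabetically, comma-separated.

acyl halide, alkene, carboxylic acid, ketone, nitrile, thiol

N≡C–: carbon triple-bonded to nitrogen → nitrile.
pendant –COOH: carbonyl C bonded to C and –OH → carboxylic acid.
pendant –CH=CH2: C=C double bond → alkene.
–C(=O)– with carbon on both sides → ketone.
pendant –C(=O)X: carbonyl C bonded to C and halogen → acyl halide.
–SH on an sp³ carbon → thiol.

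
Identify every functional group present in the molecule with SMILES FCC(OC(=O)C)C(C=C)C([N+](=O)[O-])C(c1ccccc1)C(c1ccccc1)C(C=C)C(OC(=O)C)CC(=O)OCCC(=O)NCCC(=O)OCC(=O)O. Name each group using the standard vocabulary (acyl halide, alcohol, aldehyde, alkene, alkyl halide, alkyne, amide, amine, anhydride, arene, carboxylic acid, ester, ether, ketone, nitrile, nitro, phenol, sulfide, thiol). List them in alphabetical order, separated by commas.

alkene, alkyl halide, amide, arene, carboxylic acid, ester, nitro

Reading the structure from left to right:
  FCH2: halogen on an sp³ carbon → alkyl halide.
  CH(OCOCH3): pendant –OC(=O)CH3: an acyloxy group → ester.
  CH(CH=CH2): pendant –CH=CH2: C=C double bond → alkene.
  CH(NO2): –NO2 on an sp³ carbon → nitro (the N=O is not a carbonyl).
  CH(C6H5): pendant –C6H5: benzene ring → arene.
  CH(C6H5): pendant –C6H5: benzene ring → arene.
  CH(CH=CH2): pendant –CH=CH2: C=C double bond → alkene.
  CH(OCOCH3): pendant –OC(=O)CH3: an acyloxy group → ester.
  CH2COOCH2: –C(=O)–O–C with C on the carbonyl side → ester.
  CH2CONHCH2: –C(=O)–N– linkage → amide (the N is not an amine).
  CH2COOCH2: –C(=O)–O–C with C on the carbonyl side → ester.
  COOH: –COOH: carbonyl C bonded to –OH and C → carboxylic acid (the –OH is not a separate alcohol).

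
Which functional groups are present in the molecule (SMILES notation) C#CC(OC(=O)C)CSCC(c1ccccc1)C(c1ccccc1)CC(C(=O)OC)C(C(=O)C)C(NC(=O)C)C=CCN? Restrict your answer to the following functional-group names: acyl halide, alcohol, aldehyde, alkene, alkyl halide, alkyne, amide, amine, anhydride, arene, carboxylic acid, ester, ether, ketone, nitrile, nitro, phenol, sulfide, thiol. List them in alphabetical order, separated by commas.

Working along the chain:
  HC≡C: C≡C triple bond → alkyne.
  CH(OCOCH3): pendant –OC(=O)CH3: an acyloxy group → ester.
  CH2SCH2: C–S–C linkage → sulfide (thioether).
  CH(C6H5): pendant –C6H5: benzene ring → arene.
  CH(C6H5): pendant –C6H5: benzene ring → arene.
  CH(COOCH3): pendant –COOCH3: carbonyl C bonded to C and –OCH3 → ester.
  CH(COCH3): pendant –COCH3: carbonyl C bonded to two carbons → ketone.
  CH(NHCOCH3): pendant –NHC(=O)CH3: N bonded to a carbonyl → amide (not amine).
  CH=CH: C=C double bond → alkene.
  CH2NH2: –NH2 on an sp³ carbon with no adjacent C=O → amine.

alkene, alkyne, amide, amine, arene, ester, ketone, sulfide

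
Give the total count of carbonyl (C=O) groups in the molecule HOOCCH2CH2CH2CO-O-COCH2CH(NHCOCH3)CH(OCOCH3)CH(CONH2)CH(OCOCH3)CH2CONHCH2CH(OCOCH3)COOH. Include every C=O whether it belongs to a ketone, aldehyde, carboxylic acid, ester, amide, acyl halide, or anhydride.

HOOC: carboxylic acid, 1 C=O (running total 1).
CH2CO-O-COCH2: anhydride, 2 C=O (running total 3).
CH(NHCOCH3): amide, 1 C=O (running total 4).
CH(OCOCH3): ester, 1 C=O (running total 5).
CH(CONH2): amide, 1 C=O (running total 6).
CH(OCOCH3): ester, 1 C=O (running total 7).
CH2CONHCH2: amide, 1 C=O (running total 8).
CH(OCOCH3): ester, 1 C=O (running total 9).
COOH: carboxylic acid, 1 C=O (running total 10).

10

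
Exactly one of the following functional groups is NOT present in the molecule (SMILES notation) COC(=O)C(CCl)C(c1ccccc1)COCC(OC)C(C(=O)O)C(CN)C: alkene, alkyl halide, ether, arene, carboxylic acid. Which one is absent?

carboxylic acid: present (CH(COOH) — pendant –COOH: carbonyl C bonded to C and –OH → carboxylic acid).
ether: present (CH2OCH2 — C–O–C with sp³ carbons on both sides and no adjacent C=O → ether).
alkyl halide: present (CH(CH2Cl) — pendant –CH2X: halogen on sp³ carbon → alkyl halide).
arene: present (CH(C6H5) — pendant –C6H5: benzene ring → arene).
alkene: absent. In CH(C6H5), the C=C units are part of an aromatic ring, which is an arene, not an isolated alkene.

alkene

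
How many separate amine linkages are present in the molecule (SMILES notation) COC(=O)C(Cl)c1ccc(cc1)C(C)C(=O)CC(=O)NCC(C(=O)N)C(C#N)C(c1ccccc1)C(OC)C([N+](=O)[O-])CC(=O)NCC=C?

Working along the chain:
  CH3OOC: CH3O–C(=O)–: carbonyl C bonded to C and to –OCH3 → ester (not ketone + ether).
  CH(Cl): halogen on an sp³ carbon → alkyl halide.
  C6H4: para-disubstituted benzene ring → arene.
  CO: –C(=O)– with carbon on both sides → ketone.
  CH2CONHCH2: –C(=O)–N– linkage → amide (the N is not an amine).
  CH(CONH2): pendant –CONH2: carbonyl C bonded to C and N → amide.
  CH(CN): pendant –C≡N: nitrile.
  CH(C6H5): pendant –C6H5: benzene ring → arene.
  CH(OCH3): pendant –OCH3: C–O–C with sp³ C, no adjacent C=O → ether.
  CH(NO2): –NO2 on an sp³ carbon → nitro (the N=O is not a carbonyl).
  CH2CONHCH2: –C(=O)–N– linkage → amide (the N is not an amine).
  CH=CH2: C=C double bond → alkene.
No segment is a amine: CH2CONHCH2 is amide, not amine; CH(CONH2) is amide, not amine; CH(CN) is nitrile, not amine. → 0.

0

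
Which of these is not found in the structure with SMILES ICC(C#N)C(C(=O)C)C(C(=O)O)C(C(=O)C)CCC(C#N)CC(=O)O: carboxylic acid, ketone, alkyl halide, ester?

alkyl halide: present (ICH2 — halogen on an sp³ carbon → alkyl halide).
ketone: present (CH(COCH3) — pendant –COCH3: carbonyl C bonded to two carbons → ketone).
carboxylic acid: present (CH(COOH) — pendant –COOH: carbonyl C bonded to C and –OH → carboxylic acid).
ester: no segment matches this pattern.

ester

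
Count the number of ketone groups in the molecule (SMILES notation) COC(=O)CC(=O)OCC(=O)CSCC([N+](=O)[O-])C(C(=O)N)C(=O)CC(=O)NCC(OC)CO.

2

Reading the structure from left to right:
  CH3OOC: CH3O–C(=O)–: carbonyl C bonded to C and to –OCH3 → ester (not ketone + ether).
  CH2COOCH2: –C(=O)–O–C with C on the carbonyl side → ester.
  CO: –C(=O)– with carbon on both sides → ketone.
  CH2SCH2: C–S–C linkage → sulfide (thioether).
  CH(NO2): –NO2 on an sp³ carbon → nitro (the N=O is not a carbonyl).
  CH(CONH2): pendant –CONH2: carbonyl C bonded to C and N → amide.
  CO: –C(=O)– with carbon on both sides → ketone.
  CH2CONHCH2: –C(=O)–N– linkage → amide (the N is not an amine).
  CH(OCH3): pendant –OCH3: C–O–C with sp³ C, no adjacent C=O → ether.
  CH2OH: –OH on an sp³ carbon → alcohol.
Ketone appears at: CO, CO → 2.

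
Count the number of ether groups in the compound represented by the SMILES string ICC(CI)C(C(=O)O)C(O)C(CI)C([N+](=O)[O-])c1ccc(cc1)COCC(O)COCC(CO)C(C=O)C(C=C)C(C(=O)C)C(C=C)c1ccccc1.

2

Taking each segment in turn:
  ICH2: halogen on an sp³ carbon → alkyl halide.
  CH(CH2I): pendant –CH2X: halogen on sp³ carbon → alkyl halide.
  CH(COOH): pendant –COOH: carbonyl C bonded to C and –OH → carboxylic acid.
  CH(OH): –OH on an sp³ carbon → alcohol (secondary).
  CH(CH2I): pendant –CH2X: halogen on sp³ carbon → alkyl halide.
  CH(NO2): –NO2 on an sp³ carbon → nitro (the N=O is not a carbonyl).
  C6H4: para-disubstituted benzene ring → arene.
  CH2OCH2: C–O–C with sp³ carbons on both sides and no adjacent C=O → ether.
  CH(OH): –OH on an sp³ carbon → alcohol (secondary).
  CH2OCH2: C–O–C with sp³ carbons on both sides and no adjacent C=O → ether.
  CH(CH2OH): pendant –CH2OH on an sp³ backbone C → alcohol.
  CH(CHO): pendant –CHO: carbonyl C bonded to C and H → aldehyde.
  CH(CH=CH2): pendant –CH=CH2: C=C double bond → alkene.
  CH(COCH3): pendant –COCH3: carbonyl C bonded to two carbons → ketone.
  CH(CH=CH2): pendant –CH=CH2: C=C double bond → alkene.
  C6H5: –C6H5 phenyl ring → arene.
Ether appears at: CH2OCH2, CH2OCH2 → 2.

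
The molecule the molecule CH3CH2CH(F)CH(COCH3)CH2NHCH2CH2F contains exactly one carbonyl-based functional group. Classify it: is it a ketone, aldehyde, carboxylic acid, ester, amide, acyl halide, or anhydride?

The carbonyl is in the CH(COCH3) segment: pendant –COCH3: carbonyl C bonded to two carbons → ketone.

ketone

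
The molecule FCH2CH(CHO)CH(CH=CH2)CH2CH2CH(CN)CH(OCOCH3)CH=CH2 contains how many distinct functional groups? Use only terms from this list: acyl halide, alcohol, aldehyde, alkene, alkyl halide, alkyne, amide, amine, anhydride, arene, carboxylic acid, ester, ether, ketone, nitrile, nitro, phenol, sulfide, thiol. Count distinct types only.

halogen on an sp³ carbon → alkyl halide.
pendant –CHO: carbonyl C bonded to C and H → aldehyde.
pendant –CH=CH2: C=C double bond → alkene.
pendant –C≡N: nitrile.
pendant –OC(=O)CH3: an acyloxy group → ester.
C=C double bond → alkene.
Distinct types present: aldehyde, alkene, alkyl halide, ester, nitrile.

5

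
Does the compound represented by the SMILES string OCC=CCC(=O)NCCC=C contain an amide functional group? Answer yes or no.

yes

HO– on an sp³ carbon → alcohol.
C=C double bond → alkene.
–C(=O)–N– linkage → amide (the N is not an amine).
C=C double bond → alkene.
The CH2CONHCH2 segment supplies the amide: –C(=O)–N– linkage → amide (the N is not an amine).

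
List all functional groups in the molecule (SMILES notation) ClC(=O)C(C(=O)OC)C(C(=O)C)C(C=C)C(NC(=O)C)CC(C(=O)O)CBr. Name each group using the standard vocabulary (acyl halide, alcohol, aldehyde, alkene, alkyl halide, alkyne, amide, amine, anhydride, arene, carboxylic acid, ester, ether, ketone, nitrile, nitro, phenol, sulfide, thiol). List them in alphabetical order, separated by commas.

–C(=O)Cl: carbonyl C bonded to C and to a halogen → acyl halide (not alkyl halide).
pendant –COOCH3: carbonyl C bonded to C and –OCH3 → ester.
pendant –COCH3: carbonyl C bonded to two carbons → ketone.
pendant –CH=CH2: C=C double bond → alkene.
pendant –NHC(=O)CH3: N bonded to a carbonyl → amide (not amine).
pendant –COOH: carbonyl C bonded to C and –OH → carboxylic acid.
halogen on an sp³ carbon → alkyl halide.

acyl halide, alkene, alkyl halide, amide, carboxylic acid, ester, ketone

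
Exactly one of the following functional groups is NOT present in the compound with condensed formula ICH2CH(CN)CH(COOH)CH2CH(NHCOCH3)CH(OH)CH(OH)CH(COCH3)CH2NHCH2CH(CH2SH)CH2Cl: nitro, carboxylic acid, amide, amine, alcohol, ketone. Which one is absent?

alcohol: present (CH(OH) — –OH on an sp³ carbon → alcohol (secondary)).
amine: present (CH2NHCH2 — C–N–C with sp³ carbons and no adjacent C=O → amine (secondary)).
carboxylic acid: present (CH(COOH) — pendant –COOH: carbonyl C bonded to C and –OH → carboxylic acid).
amide: present (CH(NHCOCH3) — pendant –NHC(=O)CH3: N bonded to a carbonyl → amide (not amine)).
ketone: present (CH(COCH3) — pendant –COCH3: carbonyl C bonded to two carbons → ketone).
nitro: no segment matches this pattern.

nitro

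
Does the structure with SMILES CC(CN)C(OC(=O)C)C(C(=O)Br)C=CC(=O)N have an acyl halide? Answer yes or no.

yes

Taking each segment in turn:
  CH(CH2NH2): pendant –CH2NH2: N on sp³ C, no adjacent C=O → amine.
  CH(OCOCH3): pendant –OC(=O)CH3: an acyloxy group → ester.
  CH(COBr): pendant –C(=O)X: carbonyl C bonded to C and halogen → acyl halide.
  CH=CH: C=C double bond → alkene.
  CONH2: –C(=O)NH2: carbonyl C bonded to C and to N → amide (the N is not a separate amine).
The CH(COBr) segment supplies the acyl halide: pendant –C(=O)X: carbonyl C bonded to C and halogen → acyl halide.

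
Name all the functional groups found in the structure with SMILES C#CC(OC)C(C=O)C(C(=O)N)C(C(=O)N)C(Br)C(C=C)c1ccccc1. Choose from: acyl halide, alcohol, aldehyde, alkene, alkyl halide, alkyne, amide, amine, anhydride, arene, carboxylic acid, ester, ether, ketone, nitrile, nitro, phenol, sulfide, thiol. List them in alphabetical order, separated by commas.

C≡C triple bond → alkyne.
pendant –OCH3: C–O–C with sp³ C, no adjacent C=O → ether.
pendant –CHO: carbonyl C bonded to C and H → aldehyde.
pendant –CONH2: carbonyl C bonded to C and N → amide.
pendant –CONH2: carbonyl C bonded to C and N → amide.
halogen on an sp³ carbon → alkyl halide.
pendant –CH=CH2: C=C double bond → alkene.
–C6H5 phenyl ring → arene.

aldehyde, alkene, alkyl halide, alkyne, amide, arene, ether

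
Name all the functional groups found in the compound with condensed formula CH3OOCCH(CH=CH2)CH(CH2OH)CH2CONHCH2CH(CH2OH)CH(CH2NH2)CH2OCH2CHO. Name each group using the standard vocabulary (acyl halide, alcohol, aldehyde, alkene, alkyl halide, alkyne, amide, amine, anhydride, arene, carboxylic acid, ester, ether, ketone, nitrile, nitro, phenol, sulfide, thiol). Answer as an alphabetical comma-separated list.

CH3O–C(=O)–: carbonyl C bonded to C and to –OCH3 → ester (not ketone + ether).
pendant –CH=CH2: C=C double bond → alkene.
pendant –CH2OH on an sp³ backbone C → alcohol.
–C(=O)–N– linkage → amide (the N is not an amine).
pendant –CH2OH on an sp³ backbone C → alcohol.
pendant –CH2NH2: N on sp³ C, no adjacent C=O → amine.
C–O–C with sp³ carbons on both sides and no adjacent C=O → ether.
terminal –CHO: carbonyl C bonded to H and C → aldehyde.

alcohol, aldehyde, alkene, amide, amine, ester, ether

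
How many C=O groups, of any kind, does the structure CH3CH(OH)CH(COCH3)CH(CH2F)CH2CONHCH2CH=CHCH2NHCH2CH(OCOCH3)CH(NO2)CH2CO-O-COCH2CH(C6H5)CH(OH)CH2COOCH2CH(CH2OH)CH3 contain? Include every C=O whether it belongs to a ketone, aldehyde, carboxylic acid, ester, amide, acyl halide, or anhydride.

CH(COCH3): ketone, 1 C=O (running total 1).
CH2CONHCH2: amide, 1 C=O (running total 2).
CH(OCOCH3): ester, 1 C=O (running total 3).
CH2CO-O-COCH2: anhydride, 2 C=O (running total 5).
CH2COOCH2: ester, 1 C=O (running total 6).

6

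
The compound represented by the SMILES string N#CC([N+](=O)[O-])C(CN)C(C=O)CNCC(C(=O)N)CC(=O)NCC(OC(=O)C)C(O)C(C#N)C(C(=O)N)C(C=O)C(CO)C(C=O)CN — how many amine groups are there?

3

Working along the chain:
  N≡C: N≡C–: carbon triple-bonded to nitrogen → nitrile.
  CH(NO2): –NO2 on an sp³ carbon → nitro (the N=O is not a carbonyl).
  CH(CH2NH2): pendant –CH2NH2: N on sp³ C, no adjacent C=O → amine.
  CH(CHO): pendant –CHO: carbonyl C bonded to C and H → aldehyde.
  CH2NHCH2: C–N–C with sp³ carbons and no adjacent C=O → amine (secondary).
  CH(CONH2): pendant –CONH2: carbonyl C bonded to C and N → amide.
  CH2CONHCH2: –C(=O)–N– linkage → amide (the N is not an amine).
  CH(OCOCH3): pendant –OC(=O)CH3: an acyloxy group → ester.
  CH(OH): –OH on an sp³ carbon → alcohol (secondary).
  CH(CN): pendant –C≡N: nitrile.
  CH(CONH2): pendant –CONH2: carbonyl C bonded to C and N → amide.
  CH(CHO): pendant –CHO: carbonyl C bonded to C and H → aldehyde.
  CH(CH2OH): pendant –CH2OH on an sp³ backbone C → alcohol.
  CH(CHO): pendant –CHO: carbonyl C bonded to C and H → aldehyde.
  CH2NH2: –NH2 on an sp³ carbon with no adjacent C=O → amine.
Amine appears at: CH(CH2NH2), CH2NHCH2, CH2NH2 → 3.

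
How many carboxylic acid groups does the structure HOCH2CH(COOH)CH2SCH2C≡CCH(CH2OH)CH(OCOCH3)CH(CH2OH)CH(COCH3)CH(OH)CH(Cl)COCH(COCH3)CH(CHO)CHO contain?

1

Taking each segment in turn:
  HOCH2: HO– on an sp³ carbon → alcohol.
  CH(COOH): pendant –COOH: carbonyl C bonded to C and –OH → carboxylic acid.
  CH2SCH2: C–S–C linkage → sulfide (thioether).
  C≡C: C≡C triple bond → alkyne.
  CH(CH2OH): pendant –CH2OH on an sp³ backbone C → alcohol.
  CH(OCOCH3): pendant –OC(=O)CH3: an acyloxy group → ester.
  CH(CH2OH): pendant –CH2OH on an sp³ backbone C → alcohol.
  CH(COCH3): pendant –COCH3: carbonyl C bonded to two carbons → ketone.
  CH(OH): –OH on an sp³ carbon → alcohol (secondary).
  CH(Cl): halogen on an sp³ carbon → alkyl halide.
  CO: –C(=O)– with carbon on both sides → ketone.
  CH(COCH3): pendant –COCH3: carbonyl C bonded to two carbons → ketone.
  CH(CHO): pendant –CHO: carbonyl C bonded to C and H → aldehyde.
  CHO: terminal –CHO: carbonyl C bonded to H and C → aldehyde.
Carboxylic acid appears at: CH(COOH) → 1.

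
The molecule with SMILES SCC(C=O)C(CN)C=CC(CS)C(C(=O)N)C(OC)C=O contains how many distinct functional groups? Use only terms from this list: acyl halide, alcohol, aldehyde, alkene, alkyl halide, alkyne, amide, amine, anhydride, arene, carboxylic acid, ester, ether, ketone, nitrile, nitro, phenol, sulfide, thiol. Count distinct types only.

Taking each segment in turn:
  HSCH2: –SH on an sp³ carbon → thiol.
  CH(CHO): pendant –CHO: carbonyl C bonded to C and H → aldehyde.
  CH(CH2NH2): pendant –CH2NH2: N on sp³ C, no adjacent C=O → amine.
  CH=CH: C=C double bond → alkene.
  CH(CH2SH): pendant –CH2SH → thiol.
  CH(CONH2): pendant –CONH2: carbonyl C bonded to C and N → amide.
  CH(OCH3): pendant –OCH3: C–O–C with sp³ C, no adjacent C=O → ether.
  CHO: terminal –CHO: carbonyl C bonded to H and C → aldehyde.
Distinct types present: aldehyde, alkene, amide, amine, ether, thiol.

6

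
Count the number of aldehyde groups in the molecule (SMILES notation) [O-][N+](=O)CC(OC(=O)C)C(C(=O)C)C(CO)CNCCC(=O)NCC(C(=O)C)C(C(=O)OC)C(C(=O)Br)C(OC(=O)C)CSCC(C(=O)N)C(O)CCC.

–NO2 on carbon → nitro group.
pendant –OC(=O)CH3: an acyloxy group → ester.
pendant –COCH3: carbonyl C bonded to two carbons → ketone.
pendant –CH2OH on an sp³ backbone C → alcohol.
C–N–C with sp³ carbons and no adjacent C=O → amine (secondary).
–C(=O)–N– linkage → amide (the N is not an amine).
pendant –COCH3: carbonyl C bonded to two carbons → ketone.
pendant –COOCH3: carbonyl C bonded to C and –OCH3 → ester.
pendant –C(=O)X: carbonyl C bonded to C and halogen → acyl halide.
pendant –OC(=O)CH3: an acyloxy group → ester.
C–S–C linkage → sulfide (thioether).
pendant –CONH2: carbonyl C bonded to C and N → amide.
–OH on an sp³ carbon → alcohol (secondary).
No segment is a aldehyde: CH(OCOCH3) is ester, not aldehyde; CH(COCH3) is ketone, not aldehyde; CH(COCH3) is ketone, not aldehyde. → 0.

0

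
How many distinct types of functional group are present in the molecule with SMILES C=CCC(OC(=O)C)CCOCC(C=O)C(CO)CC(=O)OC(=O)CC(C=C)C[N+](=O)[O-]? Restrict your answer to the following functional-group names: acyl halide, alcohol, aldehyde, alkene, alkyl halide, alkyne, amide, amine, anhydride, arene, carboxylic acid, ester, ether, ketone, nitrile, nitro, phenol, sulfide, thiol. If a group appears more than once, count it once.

Taking each segment in turn:
  CH2=CH: C=C double bond → alkene.
  CH(OCOCH3): pendant –OC(=O)CH3: an acyloxy group → ester.
  CH2OCH2: C–O–C with sp³ carbons on both sides and no adjacent C=O → ether.
  CH(CHO): pendant –CHO: carbonyl C bonded to C and H → aldehyde.
  CH(CH2OH): pendant –CH2OH on an sp³ backbone C → alcohol.
  CH2CO-O-COCH2: two acyl groups sharing one oxygen, –C(=O)–O–C(=O)– → anhydride.
  CH(CH=CH2): pendant –CH=CH2: C=C double bond → alkene.
  CH2NO2: –NO2 on carbon → nitro group.
Distinct types present: alcohol, aldehyde, alkene, anhydride, ester, ether, nitro.

7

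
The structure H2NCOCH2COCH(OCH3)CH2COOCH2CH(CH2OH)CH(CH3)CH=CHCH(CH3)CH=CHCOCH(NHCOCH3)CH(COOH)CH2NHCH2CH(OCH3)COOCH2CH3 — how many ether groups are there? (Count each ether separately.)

2

–C(=O)NH2: carbonyl C bonded to C and to N → amide (the N is not a separate amine).
–C(=O)– with carbon on both sides → ketone.
pendant –OCH3: C–O–C with sp³ C, no adjacent C=O → ether.
–C(=O)–O–C with C on the carbonyl side → ester.
pendant –CH2OH on an sp³ backbone C → alcohol.
C=C double bond → alkene.
C=C double bond → alkene.
–C(=O)– with carbon on both sides → ketone.
pendant –NHC(=O)CH3: N bonded to a carbonyl → amide (not amine).
pendant –COOH: carbonyl C bonded to C and –OH → carboxylic acid.
C–N–C with sp³ carbons and no adjacent C=O → amine (secondary).
pendant –OCH3: C–O–C with sp³ C, no adjacent C=O → ether.
–C(=O)OCH2CH3: carbonyl C bonded to C and to –OEt → ester.
Ether appears at: CH(OCH3), CH(OCH3) → 2.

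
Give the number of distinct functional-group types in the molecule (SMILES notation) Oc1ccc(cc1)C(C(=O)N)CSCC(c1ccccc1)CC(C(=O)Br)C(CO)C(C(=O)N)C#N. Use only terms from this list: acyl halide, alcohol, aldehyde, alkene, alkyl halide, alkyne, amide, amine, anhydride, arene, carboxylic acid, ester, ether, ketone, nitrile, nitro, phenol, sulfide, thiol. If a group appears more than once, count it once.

Taking each segment in turn:
  HOC6H4: –OH attached directly to an aromatic ring → phenol (not alcohol); the ring itself is an arene.
  CH(CONH2): pendant –CONH2: carbonyl C bonded to C and N → amide.
  CH2SCH2: C–S–C linkage → sulfide (thioether).
  CH(C6H5): pendant –C6H5: benzene ring → arene.
  CH(COBr): pendant –C(=O)X: carbonyl C bonded to C and halogen → acyl halide.
  CH(CH2OH): pendant –CH2OH on an sp³ backbone C → alcohol.
  CH(CONH2): pendant –CONH2: carbonyl C bonded to C and N → amide.
  CN: –C≡N: carbon triple-bonded to nitrogen → nitrile.
Distinct types present: acyl halide, alcohol, amide, arene, nitrile, phenol, sulfide.

7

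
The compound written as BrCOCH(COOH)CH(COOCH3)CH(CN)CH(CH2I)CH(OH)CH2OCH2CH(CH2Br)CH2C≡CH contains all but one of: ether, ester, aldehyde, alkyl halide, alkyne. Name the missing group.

alkyl halide: present (CH(CH2I) — pendant –CH2X: halogen on sp³ carbon → alkyl halide).
ether: present (CH2OCH2 — C–O–C with sp³ carbons on both sides and no adjacent C=O → ether).
alkyne: present (C≡CH — C≡C triple bond → alkyne).
ester: present (CH(COOCH3) — pendant –COOCH3: carbonyl C bonded to C and –OCH3 → ester).
aldehyde: absent. In CH(COOH), the carbonyl carbon bears –OH, not –H, so it is a carboxylic acid.

aldehyde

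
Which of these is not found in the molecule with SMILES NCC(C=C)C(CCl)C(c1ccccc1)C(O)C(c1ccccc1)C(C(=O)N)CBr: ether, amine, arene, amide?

ether

amine: present (H2NCH2 — –NH2 on an sp³ carbon with no adjacent C=O → amine).
arene: present (CH(C6H5) — pendant –C6H5: benzene ring → arene).
amide: present (CH(CONH2) — pendant –CONH2: carbonyl C bonded to C and N → amide).
ether: no segment matches this pattern.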